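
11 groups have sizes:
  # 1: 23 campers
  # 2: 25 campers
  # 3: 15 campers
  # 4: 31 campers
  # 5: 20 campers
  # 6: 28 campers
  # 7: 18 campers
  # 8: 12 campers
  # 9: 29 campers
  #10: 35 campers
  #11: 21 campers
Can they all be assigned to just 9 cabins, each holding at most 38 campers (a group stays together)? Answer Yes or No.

A valid assignment using 8 cabins:
  cabin 1: 35 = 35
  cabin 2: 31 = 31
  cabin 3: 29 = 29
  cabin 4: 28 = 28
  cabin 5: 25 + 12 = 37
  cabin 6: 23 + 15 = 38
  cabin 7: 21 = 21
  cabin 8: 20 + 18 = 38
That uses only 8 ≤ 9, so 9 cabins are enough.

Yes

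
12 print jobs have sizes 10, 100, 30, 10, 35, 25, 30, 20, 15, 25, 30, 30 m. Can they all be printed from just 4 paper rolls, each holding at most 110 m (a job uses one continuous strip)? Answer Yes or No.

A valid assignment using 4 paper rolls:
  roll 1: 100 + 10 = 110
  roll 2: 35 + 30 + 30 + 15 = 110
  roll 3: 30 + 30 + 25 + 25 = 110
  roll 4: 20 + 10 = 30
Every load is within 110 m, so 4 paper rolls suffice.

Yes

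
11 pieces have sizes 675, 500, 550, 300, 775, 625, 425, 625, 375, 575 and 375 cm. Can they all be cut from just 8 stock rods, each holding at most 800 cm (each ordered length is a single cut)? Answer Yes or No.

No

Total = 5800 cm; ⌈5800/800⌉ = 8.
The bound of 8 does not rule out 8, but exhaustive search shows no assignment into 8 stock rods of capacity 800 cm exists — the minimum is 9.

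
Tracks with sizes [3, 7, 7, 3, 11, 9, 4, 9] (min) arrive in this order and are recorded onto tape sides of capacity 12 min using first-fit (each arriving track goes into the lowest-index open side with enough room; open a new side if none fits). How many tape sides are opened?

  3 → side 1 (new)  [load 3/12]
  7 → side 1  [load 10/12]
  7 → side 2 (new)  [load 7/12]
  3 → side 2  [load 10/12]
  11 → side 3 (new)  [load 11/12]
  9 → side 4 (new)  [load 9/12]
  4 → side 5 (new)  [load 4/12]
  9 → side 6 (new)  [load 9/12]
6 tape sides opened.

6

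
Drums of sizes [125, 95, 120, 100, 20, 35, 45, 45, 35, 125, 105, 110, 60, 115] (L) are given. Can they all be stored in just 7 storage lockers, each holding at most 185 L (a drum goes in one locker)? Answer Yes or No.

No

Total = 1135 L; ⌈1135/185⌉ = 7.
8 drums each exceed half the capacity and cannot share a locker, forcing at least 8 storage lockers.
At least 8 storage lockers are required, but only 7 are allowed.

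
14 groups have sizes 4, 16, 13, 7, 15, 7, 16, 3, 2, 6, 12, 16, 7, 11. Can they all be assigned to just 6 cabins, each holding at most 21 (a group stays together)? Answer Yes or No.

No

Total = 135; ⌈135/21⌉ = 7.
At least 7 cabins are required, but only 6 are allowed.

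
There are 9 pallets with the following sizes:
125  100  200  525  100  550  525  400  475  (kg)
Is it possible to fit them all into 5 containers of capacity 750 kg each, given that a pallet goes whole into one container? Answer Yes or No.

A valid assignment using 5 containers:
  container 1: 550 + 200 = 750
  container 2: 525 + 125 + 100 = 750
  container 3: 525 + 100 = 625
  container 4: 475 = 475
  container 5: 400 = 400
Every load is within 750 kg, so 5 containers suffice.

Yes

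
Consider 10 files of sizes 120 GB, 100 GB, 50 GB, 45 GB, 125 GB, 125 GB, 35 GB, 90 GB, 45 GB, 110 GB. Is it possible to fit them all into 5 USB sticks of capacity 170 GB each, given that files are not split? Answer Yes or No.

No

Total = 845 GB; ⌈845/170⌉ = 5.
6 files each exceed half the capacity and cannot share a USB stick, forcing at least 6 USB sticks.
At least 6 USB sticks are required, but only 5 are allowed.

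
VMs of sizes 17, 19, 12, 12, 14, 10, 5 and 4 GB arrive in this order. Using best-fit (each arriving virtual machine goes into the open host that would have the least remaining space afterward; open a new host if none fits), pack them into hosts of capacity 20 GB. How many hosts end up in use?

  17 → host 1 (new)  [load 17/20]
  19 → host 2 (new)  [load 19/20]
  12 → host 3 (new)  [load 12/20]
  12 → host 4 (new)  [load 12/20]
  14 → host 5 (new)  [load 14/20]
  10 → host 6 (new)  [load 10/20]
  5 → host 5  [load 19/20]
  4 → host 3  [load 16/20]
6 hosts opened.

6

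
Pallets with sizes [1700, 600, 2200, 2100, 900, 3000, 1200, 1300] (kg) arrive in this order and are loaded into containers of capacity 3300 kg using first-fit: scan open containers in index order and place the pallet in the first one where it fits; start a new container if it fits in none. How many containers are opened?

  1700 → container 1 (new)  [load 1700/3300]
  600 → container 1  [load 2300/3300]
  2200 → container 2 (new)  [load 2200/3300]
  2100 → container 3 (new)  [load 2100/3300]
  900 → container 1  [load 3200/3300]
  3000 → container 4 (new)  [load 3000/3300]
  1200 → container 3  [load 3300/3300]
  1300 → container 5 (new)  [load 1300/3300]
5 containers opened.

5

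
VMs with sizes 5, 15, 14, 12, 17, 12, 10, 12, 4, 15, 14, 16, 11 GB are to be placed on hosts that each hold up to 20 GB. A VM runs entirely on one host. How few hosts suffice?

11

Total = 17 + 16 + 15 + 15 + 14 + 14 + 12 + 12 + 12 + 11 + 10 + 5 + 4 = 157 GB.
Lower bound: ⌈157/20⌉ = 8 hosts.
Also, 10 VMs each exceed 10 GB, and no two of those can share a host, so at least 10 hosts are needed.
A packing using 11 hosts:
  host 1: 17 = 17
  host 2: 16 + 4 = 20
  host 3: 15 + 5 = 20
  host 4: 15 = 15
  host 5: 14 = 14
  host 6: 14 = 14
  host 7: 12 = 12
  host 8: 12 = 12
  host 9: 12 = 12
  host 10: 11 = 11
  host 11: 10 = 10
No arrangement into 10 hosts stays within capacity, so 11 is optimal.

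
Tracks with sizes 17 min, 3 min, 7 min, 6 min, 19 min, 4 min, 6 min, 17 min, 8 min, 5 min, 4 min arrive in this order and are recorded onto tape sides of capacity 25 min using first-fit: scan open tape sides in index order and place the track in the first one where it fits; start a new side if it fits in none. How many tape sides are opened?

  17 → side 1 (new)  [load 17/25]
  3 → side 1  [load 20/25]
  7 → side 2 (new)  [load 7/25]
  6 → side 2  [load 13/25]
  19 → side 3 (new)  [load 19/25]
  4 → side 1  [load 24/25]
  6 → side 2  [load 19/25]
  17 → side 4 (new)  [load 17/25]
  8 → side 4  [load 25/25]
  5 → side 2  [load 24/25]
  4 → side 3  [load 23/25]
4 tape sides opened.

4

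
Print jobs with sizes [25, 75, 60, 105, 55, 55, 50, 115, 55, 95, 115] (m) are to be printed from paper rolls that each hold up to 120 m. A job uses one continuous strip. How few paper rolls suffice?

Total = 115 + 115 + 105 + 95 + 75 + 60 + 55 + 55 + 55 + 50 + 25 = 805 m.
Lower bound: ⌈805/120⌉ = 7 paper rolls.
A packing using 8 paper rolls:
  roll 1: 115 = 115
  roll 2: 115 = 115
  roll 3: 105 = 105
  roll 4: 95 + 25 = 120
  roll 5: 75 = 75
  roll 6: 60 + 55 = 115
  roll 7: 55 + 55 = 110
  roll 8: 50 = 50
No arrangement into 7 paper rolls stays within capacity, so 8 is optimal.

8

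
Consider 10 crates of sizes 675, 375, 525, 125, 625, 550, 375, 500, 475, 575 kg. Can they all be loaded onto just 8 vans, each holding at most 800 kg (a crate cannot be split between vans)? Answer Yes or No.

A valid assignment using 8 vans:
  van 1: 675 + 125 = 800
  van 2: 625 = 625
  van 3: 575 = 575
  van 4: 550 = 550
  van 5: 525 = 525
  van 6: 500 = 500
  van 7: 475 = 475
  van 8: 375 + 375 = 750
Every load is within 800 kg, so 8 vans suffice.

Yes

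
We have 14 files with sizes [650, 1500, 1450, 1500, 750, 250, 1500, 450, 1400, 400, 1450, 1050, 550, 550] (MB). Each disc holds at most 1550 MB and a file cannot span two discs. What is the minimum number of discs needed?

10

Total = 1500 + 1500 + 1500 + 1450 + 1450 + 1400 + 1050 + 750 + 650 + 550 + 550 + 450 + 400 + 250 = 13450 MB.
Lower bound: ⌈13450/1550⌉ = 9 discs.
A packing using 10 discs:
  disc 1: 1500 = 1500
  disc 2: 1500 = 1500
  disc 3: 1500 = 1500
  disc 4: 1450 = 1450
  disc 5: 1450 = 1450
  disc 6: 1400 = 1400
  disc 7: 1050 + 450 = 1500
  disc 8: 750 + 650 = 1400
  disc 9: 550 + 550 + 400 = 1500
  disc 10: 250 = 250
No arrangement into 9 discs stays within capacity, so 10 is optimal.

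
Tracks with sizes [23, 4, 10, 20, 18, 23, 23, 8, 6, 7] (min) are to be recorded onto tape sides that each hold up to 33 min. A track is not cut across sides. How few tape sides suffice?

5

Total = 23 + 23 + 23 + 20 + 18 + 10 + 8 + 7 + 6 + 4 = 142 min.
Lower bound: ⌈142/33⌉ = 5 tape sides.
A packing using 5 tape sides:
  side 1: 23 + 10 = 33
  side 2: 23 + 8 = 31
  side 3: 23 + 7 = 30
  side 4: 20 + 6 + 4 = 30
  side 5: 18 = 18
This matches the lower bound, so 5 is optimal.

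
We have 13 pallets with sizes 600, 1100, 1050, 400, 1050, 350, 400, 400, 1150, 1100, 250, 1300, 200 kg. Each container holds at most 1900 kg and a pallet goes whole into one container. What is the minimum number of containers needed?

Total = 1300 + 1150 + 1100 + 1100 + 1050 + 1050 + 600 + 400 + 400 + 400 + 350 + 250 + 200 = 9350 kg.
Lower bound: ⌈9350/1900⌉ = 5 containers.
Also, 6 pallets each exceed 950 kg, and no two of those can share a container, so at least 6 containers are needed.
A packing using 6 containers:
  container 1: 1300 + 600 = 1900
  container 2: 1150 + 400 + 350 = 1900
  container 3: 1100 + 400 + 400 = 1900
  container 4: 1100 + 250 + 200 = 1550
  container 5: 1050 = 1050
  container 6: 1050 = 1050
This matches the lower bound, so 6 is optimal.

6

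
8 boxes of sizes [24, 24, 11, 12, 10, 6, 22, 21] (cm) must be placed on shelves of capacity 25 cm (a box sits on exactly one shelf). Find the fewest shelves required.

6

Total = 24 + 24 + 22 + 21 + 12 + 11 + 10 + 6 = 130 cm.
Lower bound: ⌈130/25⌉ = 6 shelves.
A packing using 6 shelves:
  shelf 1: 24 = 24
  shelf 2: 24 = 24
  shelf 3: 22 = 22
  shelf 4: 21 = 21
  shelf 5: 12 + 11 = 23
  shelf 6: 10 + 6 = 16
This matches the lower bound, so 6 is optimal.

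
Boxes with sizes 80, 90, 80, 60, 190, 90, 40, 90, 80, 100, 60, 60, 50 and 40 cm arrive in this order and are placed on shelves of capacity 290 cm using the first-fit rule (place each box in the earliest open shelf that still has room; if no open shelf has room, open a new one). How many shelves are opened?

4

  80 → shelf 1 (new)  [load 80/290]
  90 → shelf 1  [load 170/290]
  80 → shelf 1  [load 250/290]
  60 → shelf 2 (new)  [load 60/290]
  190 → shelf 2  [load 250/290]
  90 → shelf 3 (new)  [load 90/290]
  40 → shelf 1  [load 290/290]
  90 → shelf 3  [load 180/290]
  80 → shelf 3  [load 260/290]
  100 → shelf 4 (new)  [load 100/290]
  60 → shelf 4  [load 160/290]
  60 → shelf 4  [load 220/290]
  50 → shelf 4  [load 270/290]
  40 → shelf 2  [load 290/290]
4 shelves opened.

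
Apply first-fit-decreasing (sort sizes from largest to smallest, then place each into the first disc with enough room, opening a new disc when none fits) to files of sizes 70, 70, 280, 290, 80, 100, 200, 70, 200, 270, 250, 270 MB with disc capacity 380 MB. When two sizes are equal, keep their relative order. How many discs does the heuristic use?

7

Sorted descending: 290, 280, 270, 270, 250, 200, 200, 100, 80, 70, 70, 70.
  290 → disc 1 (new)  [load 290/380]
  280 → disc 2 (new)  [load 280/380]
  270 → disc 3 (new)  [load 270/380]
  270 → disc 4 (new)  [load 270/380]
  250 → disc 5 (new)  [load 250/380]
  200 → disc 6 (new)  [load 200/380]
  200 → disc 7 (new)  [load 200/380]
  100 → disc 2  [load 380/380]
  80 → disc 1  [load 370/380]
  70 → disc 3  [load 340/380]
  70 → disc 4  [load 340/380]
  70 → disc 5  [load 320/380]
7 discs opened.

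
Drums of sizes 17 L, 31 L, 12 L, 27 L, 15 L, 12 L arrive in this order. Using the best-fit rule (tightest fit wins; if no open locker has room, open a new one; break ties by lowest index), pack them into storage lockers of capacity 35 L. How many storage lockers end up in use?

4

  17 → locker 1 (new)  [load 17/35]
  31 → locker 2 (new)  [load 31/35]
  12 → locker 1  [load 29/35]
  27 → locker 3 (new)  [load 27/35]
  15 → locker 4 (new)  [load 15/35]
  12 → locker 4  [load 27/35]
4 storage lockers opened.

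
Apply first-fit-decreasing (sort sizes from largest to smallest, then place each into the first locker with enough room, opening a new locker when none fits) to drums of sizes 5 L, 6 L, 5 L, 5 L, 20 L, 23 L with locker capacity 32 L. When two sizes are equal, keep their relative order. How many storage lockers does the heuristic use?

Sorted descending: 23, 20, 6, 5, 5, 5.
  23 → locker 1 (new)  [load 23/32]
  20 → locker 2 (new)  [load 20/32]
  6 → locker 1  [load 29/32]
  5 → locker 2  [load 25/32]
  5 → locker 2  [load 30/32]
  5 → locker 3 (new)  [load 5/32]
3 storage lockers opened.

3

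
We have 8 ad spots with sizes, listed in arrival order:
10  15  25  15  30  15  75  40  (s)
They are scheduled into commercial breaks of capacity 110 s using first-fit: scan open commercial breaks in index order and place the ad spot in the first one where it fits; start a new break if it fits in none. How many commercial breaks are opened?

3

  10 → break 1 (new)  [load 10/110]
  15 → break 1  [load 25/110]
  25 → break 1  [load 50/110]
  15 → break 1  [load 65/110]
  30 → break 1  [load 95/110]
  15 → break 1  [load 110/110]
  75 → break 2 (new)  [load 75/110]
  40 → break 3 (new)  [load 40/110]
3 commercial breaks opened.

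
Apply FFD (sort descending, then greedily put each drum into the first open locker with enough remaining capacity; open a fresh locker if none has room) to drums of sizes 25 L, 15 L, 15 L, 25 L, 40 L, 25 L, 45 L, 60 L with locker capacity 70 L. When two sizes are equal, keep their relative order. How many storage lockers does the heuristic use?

4

Sorted descending: 60, 45, 40, 25, 25, 25, 15, 15.
  60 → locker 1 (new)  [load 60/70]
  45 → locker 2 (new)  [load 45/70]
  40 → locker 3 (new)  [load 40/70]
  25 → locker 2  [load 70/70]
  25 → locker 3  [load 65/70]
  25 → locker 4 (new)  [load 25/70]
  15 → locker 4  [load 40/70]
  15 → locker 4  [load 55/70]
4 storage lockers opened.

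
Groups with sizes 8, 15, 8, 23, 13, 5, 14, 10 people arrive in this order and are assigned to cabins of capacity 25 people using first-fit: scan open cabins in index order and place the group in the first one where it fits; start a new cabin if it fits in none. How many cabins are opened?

  8 → cabin 1 (new)  [load 8/25]
  15 → cabin 1  [load 23/25]
  8 → cabin 2 (new)  [load 8/25]
  23 → cabin 3 (new)  [load 23/25]
  13 → cabin 2  [load 21/25]
  5 → cabin 4 (new)  [load 5/25]
  14 → cabin 4  [load 19/25]
  10 → cabin 5 (new)  [load 10/25]
5 cabins opened.

5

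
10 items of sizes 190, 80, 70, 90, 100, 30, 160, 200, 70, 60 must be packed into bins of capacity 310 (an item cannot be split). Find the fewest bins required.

4

Total = 200 + 190 + 160 + 100 + 90 + 80 + 70 + 70 + 60 + 30 = 1050.
Lower bound: ⌈1050/310⌉ = 4 bins.
A packing using 4 bins:
  bin 1: 200 + 100 = 300
  bin 2: 190 + 90 + 30 = 310
  bin 3: 160 + 80 + 70 = 310
  bin 4: 70 + 60 = 130
This matches the lower bound, so 4 is optimal.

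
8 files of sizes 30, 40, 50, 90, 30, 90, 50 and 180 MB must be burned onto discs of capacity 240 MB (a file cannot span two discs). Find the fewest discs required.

Total = 180 + 90 + 90 + 50 + 50 + 40 + 30 + 30 = 560 MB.
Lower bound: ⌈560/240⌉ = 3 discs.
A packing using 3 discs:
  disc 1: 180 + 50 = 230
  disc 2: 90 + 90 + 50 = 230
  disc 3: 40 + 30 + 30 = 100
This matches the lower bound, so 3 is optimal.

3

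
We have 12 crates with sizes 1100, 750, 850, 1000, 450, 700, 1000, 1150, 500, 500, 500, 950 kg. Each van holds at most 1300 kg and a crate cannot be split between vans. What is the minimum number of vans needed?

Total = 1150 + 1100 + 1000 + 1000 + 950 + 850 + 750 + 700 + 500 + 500 + 500 + 450 = 9450 kg.
Lower bound: ⌈9450/1300⌉ = 8 vans.
A packing using 9 vans:
  van 1: 1150 = 1150
  van 2: 1100 = 1100
  van 3: 1000 = 1000
  van 4: 1000 = 1000
  van 5: 950 = 950
  van 6: 850 + 450 = 1300
  van 7: 750 + 500 = 1250
  van 8: 700 + 500 = 1200
  van 9: 500 = 500
No arrangement into 8 vans stays within capacity, so 9 is optimal.

9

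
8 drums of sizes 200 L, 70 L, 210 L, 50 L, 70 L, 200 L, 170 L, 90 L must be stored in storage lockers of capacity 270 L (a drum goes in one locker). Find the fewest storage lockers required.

Total = 210 + 200 + 200 + 170 + 90 + 70 + 70 + 50 = 1060 L.
Lower bound: ⌈1060/270⌉ = 4 storage lockers.
A packing using 4 storage lockers:
  locker 1: 210 + 50 = 260
  locker 2: 200 + 70 = 270
  locker 3: 200 + 70 = 270
  locker 4: 170 + 90 = 260
This matches the lower bound, so 4 is optimal.

4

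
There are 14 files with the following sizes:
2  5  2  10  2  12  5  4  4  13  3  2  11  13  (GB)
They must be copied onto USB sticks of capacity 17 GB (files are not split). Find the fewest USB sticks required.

6

Total = 13 + 13 + 12 + 11 + 10 + 5 + 5 + 4 + 4 + 3 + 2 + 2 + 2 + 2 = 88 GB.
Lower bound: ⌈88/17⌉ = 6 USB sticks.
A packing using 6 USB sticks:
  USB stick 1: 13 + 4 = 17
  USB stick 2: 13 + 4 = 17
  USB stick 3: 12 + 5 = 17
  USB stick 4: 11 + 5 = 16
  USB stick 5: 10 + 3 + 2 + 2 = 17
  USB stick 6: 2 + 2 = 4
This matches the lower bound, so 6 is optimal.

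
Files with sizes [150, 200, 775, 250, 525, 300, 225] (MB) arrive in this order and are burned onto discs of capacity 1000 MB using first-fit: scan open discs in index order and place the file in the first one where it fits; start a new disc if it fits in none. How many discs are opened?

  150 → disc 1 (new)  [load 150/1000]
  200 → disc 1  [load 350/1000]
  775 → disc 2 (new)  [load 775/1000]
  250 → disc 1  [load 600/1000]
  525 → disc 3 (new)  [load 525/1000]
  300 → disc 1  [load 900/1000]
  225 → disc 2  [load 1000/1000]
3 discs opened.

3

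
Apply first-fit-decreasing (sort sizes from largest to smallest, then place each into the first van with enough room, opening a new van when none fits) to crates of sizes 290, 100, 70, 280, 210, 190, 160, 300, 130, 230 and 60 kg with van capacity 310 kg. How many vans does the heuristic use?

Sorted descending: 300, 290, 280, 230, 210, 190, 160, 130, 100, 70, 60.
  300 → van 1 (new)  [load 300/310]
  290 → van 2 (new)  [load 290/310]
  280 → van 3 (new)  [load 280/310]
  230 → van 4 (new)  [load 230/310]
  210 → van 5 (new)  [load 210/310]
  190 → van 6 (new)  [load 190/310]
  160 → van 7 (new)  [load 160/310]
  130 → van 7  [load 290/310]
  100 → van 5  [load 310/310]
  70 → van 4  [load 300/310]
  60 → van 6  [load 250/310]
7 vans opened.

7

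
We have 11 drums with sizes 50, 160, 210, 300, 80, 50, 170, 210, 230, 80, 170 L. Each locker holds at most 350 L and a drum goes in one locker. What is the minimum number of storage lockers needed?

Total = 300 + 230 + 210 + 210 + 170 + 170 + 160 + 80 + 80 + 50 + 50 = 1710 L.
Lower bound: ⌈1710/350⌉ = 5 storage lockers.
A packing using 6 storage lockers:
  locker 1: 300 + 50 = 350
  locker 2: 230 + 80 = 310
  locker 3: 210 + 80 + 50 = 340
  locker 4: 210 = 210
  locker 5: 170 + 170 = 340
  locker 6: 160 = 160
No arrangement into 5 storage lockers stays within capacity, so 6 is optimal.

6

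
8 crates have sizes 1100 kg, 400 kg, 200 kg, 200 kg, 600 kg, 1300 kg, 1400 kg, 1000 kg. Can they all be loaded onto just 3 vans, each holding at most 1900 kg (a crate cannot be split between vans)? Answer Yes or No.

Total = 6200 kg; ⌈6200/1900⌉ = 4.
At least 4 vans are required, but only 3 are allowed.

No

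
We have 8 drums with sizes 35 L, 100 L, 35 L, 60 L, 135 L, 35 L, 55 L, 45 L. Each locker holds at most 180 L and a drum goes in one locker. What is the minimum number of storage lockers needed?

Total = 135 + 100 + 60 + 55 + 45 + 35 + 35 + 35 = 500 L.
Lower bound: ⌈500/180⌉ = 3 storage lockers.
A packing using 3 storage lockers:
  locker 1: 135 + 45 = 180
  locker 2: 100 + 60 = 160
  locker 3: 55 + 35 + 35 + 35 = 160
This matches the lower bound, so 3 is optimal.

3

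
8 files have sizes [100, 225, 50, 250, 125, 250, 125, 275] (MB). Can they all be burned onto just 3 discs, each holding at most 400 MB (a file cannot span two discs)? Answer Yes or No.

No

Total = 1400 MB; ⌈1400/400⌉ = 4.
At least 4 discs are required, but only 3 are allowed.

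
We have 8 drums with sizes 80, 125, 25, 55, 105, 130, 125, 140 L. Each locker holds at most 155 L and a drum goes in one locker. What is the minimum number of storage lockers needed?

6

Total = 140 + 130 + 125 + 125 + 105 + 80 + 55 + 25 = 785 L.
Lower bound: ⌈785/155⌉ = 6 storage lockers.
A packing using 6 storage lockers:
  locker 1: 140 = 140
  locker 2: 130 + 25 = 155
  locker 3: 125 = 125
  locker 4: 125 = 125
  locker 5: 105 = 105
  locker 6: 80 + 55 = 135
This matches the lower bound, so 6 is optimal.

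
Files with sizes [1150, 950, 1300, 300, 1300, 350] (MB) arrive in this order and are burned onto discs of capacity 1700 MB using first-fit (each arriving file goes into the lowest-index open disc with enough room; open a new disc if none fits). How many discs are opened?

  1150 → disc 1 (new)  [load 1150/1700]
  950 → disc 2 (new)  [load 950/1700]
  1300 → disc 3 (new)  [load 1300/1700]
  300 → disc 1  [load 1450/1700]
  1300 → disc 4 (new)  [load 1300/1700]
  350 → disc 2  [load 1300/1700]
4 discs opened.

4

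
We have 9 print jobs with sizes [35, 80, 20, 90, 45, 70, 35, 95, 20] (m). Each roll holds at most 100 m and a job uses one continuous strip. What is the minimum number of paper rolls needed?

6

Total = 95 + 90 + 80 + 70 + 45 + 35 + 35 + 20 + 20 = 490 m.
Lower bound: ⌈490/100⌉ = 5 paper rolls.
A packing using 6 paper rolls:
  roll 1: 95 = 95
  roll 2: 90 = 90
  roll 3: 80 + 20 = 100
  roll 4: 70 + 20 = 90
  roll 5: 45 + 35 = 80
  roll 6: 35 = 35
No arrangement into 5 paper rolls stays within capacity, so 6 is optimal.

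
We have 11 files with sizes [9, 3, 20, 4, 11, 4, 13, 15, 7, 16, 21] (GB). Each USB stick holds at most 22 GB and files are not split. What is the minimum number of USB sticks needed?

6

Total = 21 + 20 + 16 + 15 + 13 + 11 + 9 + 7 + 4 + 4 + 3 = 123 GB.
Lower bound: ⌈123/22⌉ = 6 USB sticks.
A packing using 6 USB sticks:
  USB stick 1: 21 = 21
  USB stick 2: 20 = 20
  USB stick 3: 16 + 4 = 20
  USB stick 4: 15 + 7 = 22
  USB stick 5: 13 + 9 = 22
  USB stick 6: 11 + 4 + 3 = 18
This matches the lower bound, so 6 is optimal.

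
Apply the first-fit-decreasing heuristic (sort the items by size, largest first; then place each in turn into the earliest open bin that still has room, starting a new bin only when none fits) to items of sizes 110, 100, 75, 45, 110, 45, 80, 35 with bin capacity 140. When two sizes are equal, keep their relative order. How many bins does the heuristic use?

5

Sorted descending: 110, 110, 100, 80, 75, 45, 45, 35.
  110 → bin 1 (new)  [load 110/140]
  110 → bin 2 (new)  [load 110/140]
  100 → bin 3 (new)  [load 100/140]
  80 → bin 4 (new)  [load 80/140]
  75 → bin 5 (new)  [load 75/140]
  45 → bin 4  [load 125/140]
  45 → bin 5  [load 120/140]
  35 → bin 3  [load 135/140]
5 bins opened.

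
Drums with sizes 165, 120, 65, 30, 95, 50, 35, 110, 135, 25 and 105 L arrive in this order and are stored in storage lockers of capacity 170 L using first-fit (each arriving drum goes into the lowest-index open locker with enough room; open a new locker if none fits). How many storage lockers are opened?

7

  165 → locker 1 (new)  [load 165/170]
  120 → locker 2 (new)  [load 120/170]
  65 → locker 3 (new)  [load 65/170]
  30 → locker 2  [load 150/170]
  95 → locker 3  [load 160/170]
  50 → locker 4 (new)  [load 50/170]
  35 → locker 4  [load 85/170]
  110 → locker 5 (new)  [load 110/170]
  135 → locker 6 (new)  [load 135/170]
  25 → locker 4  [load 110/170]
  105 → locker 7 (new)  [load 105/170]
7 storage lockers opened.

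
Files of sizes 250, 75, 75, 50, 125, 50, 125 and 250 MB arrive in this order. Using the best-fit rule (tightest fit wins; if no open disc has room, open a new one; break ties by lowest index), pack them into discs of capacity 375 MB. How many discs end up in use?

3

  250 → disc 1 (new)  [load 250/375]
  75 → disc 1  [load 325/375]
  75 → disc 2 (new)  [load 75/375]
  50 → disc 1  [load 375/375]
  125 → disc 2  [load 200/375]
  50 → disc 2  [load 250/375]
  125 → disc 2  [load 375/375]
  250 → disc 3 (new)  [load 250/375]
3 discs opened.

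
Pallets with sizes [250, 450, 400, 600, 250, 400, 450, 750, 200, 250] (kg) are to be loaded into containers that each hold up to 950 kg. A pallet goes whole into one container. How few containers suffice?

5

Total = 750 + 600 + 450 + 450 + 400 + 400 + 250 + 250 + 250 + 200 = 4000 kg.
Lower bound: ⌈4000/950⌉ = 5 containers.
A packing using 5 containers:
  container 1: 750 + 200 = 950
  container 2: 600 + 250 = 850
  container 3: 450 + 450 = 900
  container 4: 400 + 400 = 800
  container 5: 250 + 250 = 500
This matches the lower bound, so 5 is optimal.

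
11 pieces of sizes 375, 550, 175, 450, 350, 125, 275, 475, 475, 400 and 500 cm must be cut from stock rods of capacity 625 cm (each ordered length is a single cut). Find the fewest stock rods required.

Total = 550 + 500 + 475 + 475 + 450 + 400 + 375 + 350 + 275 + 175 + 125 = 4150 cm.
Lower bound: ⌈4150/625⌉ = 7 stock rods.
Also, 8 pieces each exceed 625/2 cm, and no two of those can share a stock rod, so at least 8 stock rods are needed.
A packing using 8 stock rods:
  stock rod 1: 550 = 550
  stock rod 2: 500 + 125 = 625
  stock rod 3: 475 = 475
  stock rod 4: 475 = 475
  stock rod 5: 450 + 175 = 625
  stock rod 6: 400 = 400
  stock rod 7: 375 = 375
  stock rod 8: 350 + 275 = 625
This matches the lower bound, so 8 is optimal.

8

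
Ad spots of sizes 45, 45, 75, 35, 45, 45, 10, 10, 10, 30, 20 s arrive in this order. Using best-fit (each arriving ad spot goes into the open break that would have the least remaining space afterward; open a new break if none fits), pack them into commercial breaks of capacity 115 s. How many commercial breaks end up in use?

4

  45 → break 1 (new)  [load 45/115]
  45 → break 1  [load 90/115]
  75 → break 2 (new)  [load 75/115]
  35 → break 2  [load 110/115]
  45 → break 3 (new)  [load 45/115]
  45 → break 3  [load 90/115]
  10 → break 1  [load 100/115]
  10 → break 1  [load 110/115]
  10 → break 3  [load 100/115]
  30 → break 4 (new)  [load 30/115]
  20 → break 4  [load 50/115]
4 commercial breaks opened.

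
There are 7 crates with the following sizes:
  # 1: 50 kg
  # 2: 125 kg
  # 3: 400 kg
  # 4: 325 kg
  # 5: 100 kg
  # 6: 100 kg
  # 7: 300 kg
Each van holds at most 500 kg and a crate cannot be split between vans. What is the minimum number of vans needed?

Total = 400 + 325 + 300 + 125 + 100 + 100 + 50 = 1400 kg.
Lower bound: ⌈1400/500⌉ = 3 vans.
A packing using 3 vans:
  van 1: 400 + 100 = 500
  van 2: 325 + 125 + 50 = 500
  van 3: 300 + 100 = 400
This matches the lower bound, so 3 is optimal.

3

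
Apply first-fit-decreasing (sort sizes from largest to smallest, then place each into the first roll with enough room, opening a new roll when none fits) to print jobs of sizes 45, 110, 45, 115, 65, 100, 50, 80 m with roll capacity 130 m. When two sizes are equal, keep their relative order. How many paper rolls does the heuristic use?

6

Sorted descending: 115, 110, 100, 80, 65, 50, 45, 45.
  115 → roll 1 (new)  [load 115/130]
  110 → roll 2 (new)  [load 110/130]
  100 → roll 3 (new)  [load 100/130]
  80 → roll 4 (new)  [load 80/130]
  65 → roll 5 (new)  [load 65/130]
  50 → roll 4  [load 130/130]
  45 → roll 5  [load 110/130]
  45 → roll 6 (new)  [load 45/130]
6 paper rolls opened.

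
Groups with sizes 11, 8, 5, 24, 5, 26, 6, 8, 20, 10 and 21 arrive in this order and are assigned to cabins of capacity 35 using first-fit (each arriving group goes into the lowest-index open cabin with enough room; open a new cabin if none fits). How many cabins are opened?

5

  11 → cabin 1 (new)  [load 11/35]
  8 → cabin 1  [load 19/35]
  5 → cabin 1  [load 24/35]
  24 → cabin 2 (new)  [load 24/35]
  5 → cabin 1  [load 29/35]
  26 → cabin 3 (new)  [load 26/35]
  6 → cabin 1  [load 35/35]
  8 → cabin 2  [load 32/35]
  20 → cabin 4 (new)  [load 20/35]
  10 → cabin 4  [load 30/35]
  21 → cabin 5 (new)  [load 21/35]
5 cabins opened.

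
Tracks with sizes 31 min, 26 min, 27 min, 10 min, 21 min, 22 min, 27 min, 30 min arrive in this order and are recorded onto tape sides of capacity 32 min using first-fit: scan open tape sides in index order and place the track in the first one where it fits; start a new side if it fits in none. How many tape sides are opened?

7

  31 → side 1 (new)  [load 31/32]
  26 → side 2 (new)  [load 26/32]
  27 → side 3 (new)  [load 27/32]
  10 → side 4 (new)  [load 10/32]
  21 → side 4  [load 31/32]
  22 → side 5 (new)  [load 22/32]
  27 → side 6 (new)  [load 27/32]
  30 → side 7 (new)  [load 30/32]
7 tape sides opened.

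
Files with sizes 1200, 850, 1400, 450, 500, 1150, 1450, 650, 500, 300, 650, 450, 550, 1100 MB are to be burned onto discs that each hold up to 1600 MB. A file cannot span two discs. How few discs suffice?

Total = 1450 + 1400 + 1200 + 1150 + 1100 + 850 + 650 + 650 + 550 + 500 + 500 + 450 + 450 + 300 = 11200 MB.
Lower bound: ⌈11200/1600⌉ = 7 discs.
A packing using 8 discs:
  disc 1: 1450 = 1450
  disc 2: 1400 = 1400
  disc 3: 1200 + 300 = 1500
  disc 4: 1150 + 450 = 1600
  disc 5: 1100 + 500 = 1600
  disc 6: 850 + 650 = 1500
  disc 7: 650 + 550 = 1200
  disc 8: 500 + 450 = 950
No arrangement into 7 discs stays within capacity, so 8 is optimal.

8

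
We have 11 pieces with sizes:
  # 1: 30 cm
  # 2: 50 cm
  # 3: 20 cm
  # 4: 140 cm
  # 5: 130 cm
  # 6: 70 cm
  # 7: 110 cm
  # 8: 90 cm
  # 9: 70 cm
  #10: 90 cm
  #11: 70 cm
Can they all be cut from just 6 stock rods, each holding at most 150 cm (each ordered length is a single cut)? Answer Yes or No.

Total = 870 cm; ⌈870/150⌉ = 6.
The bound of 6 does not rule out 6, but exhaustive search shows no assignment into 6 stock rods of capacity 150 cm exists — the minimum is 7.

No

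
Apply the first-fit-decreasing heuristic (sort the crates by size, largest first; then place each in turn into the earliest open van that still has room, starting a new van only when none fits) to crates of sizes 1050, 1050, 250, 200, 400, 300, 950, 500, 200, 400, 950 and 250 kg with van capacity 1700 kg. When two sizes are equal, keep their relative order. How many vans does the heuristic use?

4

Sorted descending: 1050, 1050, 950, 950, 500, 400, 400, 300, 250, 250, 200, 200.
  1050 → van 1 (new)  [load 1050/1700]
  1050 → van 2 (new)  [load 1050/1700]
  950 → van 3 (new)  [load 950/1700]
  950 → van 4 (new)  [load 950/1700]
  500 → van 1  [load 1550/1700]
  400 → van 2  [load 1450/1700]
  400 → van 3  [load 1350/1700]
  300 → van 3  [load 1650/1700]
  250 → van 2  [load 1700/1700]
  250 → van 4  [load 1200/1700]
  200 → van 4  [load 1400/1700]
  200 → van 4  [load 1600/1700]
4 vans opened.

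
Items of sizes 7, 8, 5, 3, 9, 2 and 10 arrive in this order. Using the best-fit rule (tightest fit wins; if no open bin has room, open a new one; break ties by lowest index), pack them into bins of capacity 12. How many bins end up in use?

  7 → bin 1 (new)  [load 7/12]
  8 → bin 2 (new)  [load 8/12]
  5 → bin 1  [load 12/12]
  3 → bin 2  [load 11/12]
  9 → bin 3 (new)  [load 9/12]
  2 → bin 3  [load 11/12]
  10 → bin 4 (new)  [load 10/12]
4 bins opened.

4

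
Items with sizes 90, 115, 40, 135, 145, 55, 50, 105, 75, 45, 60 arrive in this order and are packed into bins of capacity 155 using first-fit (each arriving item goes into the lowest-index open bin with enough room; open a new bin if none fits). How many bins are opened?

  90 → bin 1 (new)  [load 90/155]
  115 → bin 2 (new)  [load 115/155]
  40 → bin 1  [load 130/155]
  135 → bin 3 (new)  [load 135/155]
  145 → bin 4 (new)  [load 145/155]
  55 → bin 5 (new)  [load 55/155]
  50 → bin 5  [load 105/155]
  105 → bin 6 (new)  [load 105/155]
  75 → bin 7 (new)  [load 75/155]
  45 → bin 5  [load 150/155]
  60 → bin 7  [load 135/155]
7 bins opened.

7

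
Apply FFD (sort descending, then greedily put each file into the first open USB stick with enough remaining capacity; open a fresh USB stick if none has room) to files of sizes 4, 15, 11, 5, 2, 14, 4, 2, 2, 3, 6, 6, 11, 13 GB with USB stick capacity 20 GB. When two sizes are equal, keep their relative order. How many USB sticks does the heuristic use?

5

Sorted descending: 15, 14, 13, 11, 11, 6, 6, 5, 4, 4, 3, 2, 2, 2.
  15 → USB stick 1 (new)  [load 15/20]
  14 → USB stick 2 (new)  [load 14/20]
  13 → USB stick 3 (new)  [load 13/20]
  11 → USB stick 4 (new)  [load 11/20]
  11 → USB stick 5 (new)  [load 11/20]
  6 → USB stick 2  [load 20/20]
  6 → USB stick 3  [load 19/20]
  5 → USB stick 1  [load 20/20]
  4 → USB stick 4  [load 15/20]
  4 → USB stick 4  [load 19/20]
  3 → USB stick 5  [load 14/20]
  2 → USB stick 5  [load 16/20]
  2 → USB stick 5  [load 18/20]
  2 → USB stick 5  [load 20/20]
5 USB sticks opened.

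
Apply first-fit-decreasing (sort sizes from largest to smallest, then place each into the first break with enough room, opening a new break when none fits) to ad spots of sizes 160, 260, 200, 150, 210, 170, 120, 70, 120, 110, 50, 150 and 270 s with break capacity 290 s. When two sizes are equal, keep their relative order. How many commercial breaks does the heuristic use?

Sorted descending: 270, 260, 210, 200, 170, 160, 150, 150, 120, 120, 110, 70, 50.
  270 → break 1 (new)  [load 270/290]
  260 → break 2 (new)  [load 260/290]
  210 → break 3 (new)  [load 210/290]
  200 → break 4 (new)  [load 200/290]
  170 → break 5 (new)  [load 170/290]
  160 → break 6 (new)  [load 160/290]
  150 → break 7 (new)  [load 150/290]
  150 → break 8 (new)  [load 150/290]
  120 → break 5  [load 290/290]
  120 → break 6  [load 280/290]
  110 → break 7  [load 260/290]
  70 → break 3  [load 280/290]
  50 → break 4  [load 250/290]
8 commercial breaks opened.

8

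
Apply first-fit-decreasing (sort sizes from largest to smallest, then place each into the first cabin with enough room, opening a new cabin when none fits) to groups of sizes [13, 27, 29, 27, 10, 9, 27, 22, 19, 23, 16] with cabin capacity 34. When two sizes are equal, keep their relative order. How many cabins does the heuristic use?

Sorted descending: 29, 27, 27, 27, 23, 22, 19, 16, 13, 10, 9.
  29 → cabin 1 (new)  [load 29/34]
  27 → cabin 2 (new)  [load 27/34]
  27 → cabin 3 (new)  [load 27/34]
  27 → cabin 4 (new)  [load 27/34]
  23 → cabin 5 (new)  [load 23/34]
  22 → cabin 6 (new)  [load 22/34]
  19 → cabin 7 (new)  [load 19/34]
  16 → cabin 8 (new)  [load 16/34]
  13 → cabin 7  [load 32/34]
  10 → cabin 5  [load 33/34]
  9 → cabin 6  [load 31/34]
8 cabins opened.

8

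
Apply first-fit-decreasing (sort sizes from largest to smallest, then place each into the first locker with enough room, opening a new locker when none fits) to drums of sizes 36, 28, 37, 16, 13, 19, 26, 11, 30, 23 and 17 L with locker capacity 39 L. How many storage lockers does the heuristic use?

7

Sorted descending: 37, 36, 30, 28, 26, 23, 19, 17, 16, 13, 11.
  37 → locker 1 (new)  [load 37/39]
  36 → locker 2 (new)  [load 36/39]
  30 → locker 3 (new)  [load 30/39]
  28 → locker 4 (new)  [load 28/39]
  26 → locker 5 (new)  [load 26/39]
  23 → locker 6 (new)  [load 23/39]
  19 → locker 7 (new)  [load 19/39]
  17 → locker 7  [load 36/39]
  16 → locker 6  [load 39/39]
  13 → locker 5  [load 39/39]
  11 → locker 4  [load 39/39]
7 storage lockers opened.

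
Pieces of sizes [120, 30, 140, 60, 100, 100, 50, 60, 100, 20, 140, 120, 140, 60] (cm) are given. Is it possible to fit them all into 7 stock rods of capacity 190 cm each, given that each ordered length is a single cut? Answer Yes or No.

Total = 1240 cm; ⌈1240/190⌉ = 7.
8 pieces each exceed half the capacity and cannot share a stock rod, forcing at least 8 stock rods.
At least 8 stock rods are required, but only 7 are allowed.

No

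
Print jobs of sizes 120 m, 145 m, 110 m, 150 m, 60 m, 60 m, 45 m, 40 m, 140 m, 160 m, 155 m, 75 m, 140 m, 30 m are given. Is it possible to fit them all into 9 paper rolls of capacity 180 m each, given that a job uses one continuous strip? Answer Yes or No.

A valid assignment using 9 paper rolls:
  roll 1: 160 = 160
  roll 2: 155 = 155
  roll 3: 150 + 30 = 180
  roll 4: 145 = 145
  roll 5: 140 + 40 = 180
  roll 6: 140 = 140
  roll 7: 120 + 60 = 180
  roll 8: 110 + 60 = 170
  roll 9: 75 + 45 = 120
Every load is within 180 m, so 9 paper rolls suffice.

Yes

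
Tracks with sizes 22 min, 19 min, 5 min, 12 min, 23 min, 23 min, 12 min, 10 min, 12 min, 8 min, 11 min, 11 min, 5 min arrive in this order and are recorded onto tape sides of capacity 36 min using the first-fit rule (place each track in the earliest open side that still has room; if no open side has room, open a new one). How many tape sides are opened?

5

  22 → side 1 (new)  [load 22/36]
  19 → side 2 (new)  [load 19/36]
  5 → side 1  [load 27/36]
  12 → side 2  [load 31/36]
  23 → side 3 (new)  [load 23/36]
  23 → side 4 (new)  [load 23/36]
  12 → side 3  [load 35/36]
  10 → side 4  [load 33/36]
  12 → side 5 (new)  [load 12/36]
  8 → side 1  [load 35/36]
  11 → side 5  [load 23/36]
  11 → side 5  [load 34/36]
  5 → side 2  [load 36/36]
5 tape sides opened.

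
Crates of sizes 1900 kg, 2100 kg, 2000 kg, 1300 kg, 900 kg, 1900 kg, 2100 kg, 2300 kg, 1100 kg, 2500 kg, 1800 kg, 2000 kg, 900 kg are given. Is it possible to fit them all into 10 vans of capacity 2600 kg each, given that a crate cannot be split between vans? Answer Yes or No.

Total = 22800 kg; ⌈22800/2600⌉ = 9.
The bound of 9 does not rule out 10, but exhaustive search shows no assignment into 10 vans of capacity 2600 kg exists — the minimum is 11.

No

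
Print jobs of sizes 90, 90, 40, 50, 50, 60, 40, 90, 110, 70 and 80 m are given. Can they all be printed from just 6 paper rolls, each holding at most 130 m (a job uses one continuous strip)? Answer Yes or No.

Total = 770 m; ⌈770/130⌉ = 6.
The bound of 6 does not rule out 6, but exhaustive search shows no assignment into 6 paper rolls of capacity 130 m exists — the minimum is 7.

No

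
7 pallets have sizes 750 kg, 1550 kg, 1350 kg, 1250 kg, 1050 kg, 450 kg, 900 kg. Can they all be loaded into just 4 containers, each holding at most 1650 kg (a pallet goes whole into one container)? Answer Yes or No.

No

Total = 7300 kg; ⌈7300/1650⌉ = 5.
At least 5 containers are required, but only 4 are allowed.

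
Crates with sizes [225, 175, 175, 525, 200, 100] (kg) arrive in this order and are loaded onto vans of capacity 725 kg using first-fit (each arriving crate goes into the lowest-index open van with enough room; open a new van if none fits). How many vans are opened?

2

  225 → van 1 (new)  [load 225/725]
  175 → van 1  [load 400/725]
  175 → van 1  [load 575/725]
  525 → van 2 (new)  [load 525/725]
  200 → van 2  [load 725/725]
  100 → van 1  [load 675/725]
2 vans opened.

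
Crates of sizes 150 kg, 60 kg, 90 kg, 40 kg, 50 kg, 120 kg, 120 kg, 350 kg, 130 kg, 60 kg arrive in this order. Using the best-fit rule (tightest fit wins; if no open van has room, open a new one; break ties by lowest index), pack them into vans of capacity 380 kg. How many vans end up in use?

4

  150 → van 1 (new)  [load 150/380]
  60 → van 1  [load 210/380]
  90 → van 1  [load 300/380]
  40 → van 1  [load 340/380]
  50 → van 2 (new)  [load 50/380]
  120 → van 2  [load 170/380]
  120 → van 2  [load 290/380]
  350 → van 3 (new)  [load 350/380]
  130 → van 4 (new)  [load 130/380]
  60 → van 2  [load 350/380]
4 vans opened.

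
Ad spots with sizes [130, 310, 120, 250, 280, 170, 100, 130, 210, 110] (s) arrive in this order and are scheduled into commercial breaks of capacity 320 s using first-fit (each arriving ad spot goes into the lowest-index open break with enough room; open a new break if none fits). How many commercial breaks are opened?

7

  130 → break 1 (new)  [load 130/320]
  310 → break 2 (new)  [load 310/320]
  120 → break 1  [load 250/320]
  250 → break 3 (new)  [load 250/320]
  280 → break 4 (new)  [load 280/320]
  170 → break 5 (new)  [load 170/320]
  100 → break 5  [load 270/320]
  130 → break 6 (new)  [load 130/320]
  210 → break 7 (new)  [load 210/320]
  110 → break 6  [load 240/320]
7 commercial breaks opened.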